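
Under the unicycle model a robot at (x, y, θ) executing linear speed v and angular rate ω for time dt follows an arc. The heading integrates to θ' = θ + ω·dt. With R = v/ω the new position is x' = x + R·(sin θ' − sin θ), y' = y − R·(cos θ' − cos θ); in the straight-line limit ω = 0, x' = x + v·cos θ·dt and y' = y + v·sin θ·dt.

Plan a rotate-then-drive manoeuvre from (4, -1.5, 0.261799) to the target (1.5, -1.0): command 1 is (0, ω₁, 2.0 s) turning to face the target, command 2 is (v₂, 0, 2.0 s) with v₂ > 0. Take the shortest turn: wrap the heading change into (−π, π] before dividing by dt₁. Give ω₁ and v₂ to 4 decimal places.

ω₁ = 1.3412, v₂ = 1.2748

heading to target = atan2(-1−-1.5, 1.5−4) = 2.9442
Δθ = wrap(2.9442 − 0.2618) = 2.6824; ω₁ = Δθ/dt₁ = 1.3412
distance = √((1.5−4)² + (-1−-1.5)²) = 2.5495; v₂ = distance/dt₂ = 1.2748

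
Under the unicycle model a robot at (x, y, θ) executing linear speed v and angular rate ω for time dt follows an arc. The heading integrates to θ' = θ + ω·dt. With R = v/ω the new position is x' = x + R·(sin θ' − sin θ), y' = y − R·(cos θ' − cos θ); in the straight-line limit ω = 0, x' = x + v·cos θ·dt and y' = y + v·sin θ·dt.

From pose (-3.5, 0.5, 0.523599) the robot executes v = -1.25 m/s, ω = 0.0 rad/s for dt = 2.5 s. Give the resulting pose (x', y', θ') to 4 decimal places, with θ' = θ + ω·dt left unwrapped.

θ' = 0.5236 + 0.0·2.5 = 0.5236
ω = 0 → straight: x' = -3.5 + -1.25·cos(0.5236)·2.5 = -6.2063
y' = 0.5 + -1.25·sin(0.5236)·2.5 = -1.0625

(-6.2063, -1.0625, 0.5236)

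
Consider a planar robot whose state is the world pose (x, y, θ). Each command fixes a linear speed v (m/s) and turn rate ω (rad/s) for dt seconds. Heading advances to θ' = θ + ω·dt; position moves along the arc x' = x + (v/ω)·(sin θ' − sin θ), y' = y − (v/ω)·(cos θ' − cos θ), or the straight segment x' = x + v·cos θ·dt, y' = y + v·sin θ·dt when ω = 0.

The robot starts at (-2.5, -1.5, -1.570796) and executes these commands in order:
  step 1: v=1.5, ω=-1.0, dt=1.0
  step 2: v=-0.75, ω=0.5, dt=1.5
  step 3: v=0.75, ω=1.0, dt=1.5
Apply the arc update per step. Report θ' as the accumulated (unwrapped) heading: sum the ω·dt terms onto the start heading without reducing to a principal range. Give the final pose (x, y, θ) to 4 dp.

(-2.0564, -2.7684, -0.3208)

step 1: θ'=-2.5708 (R=-1.5000) → pose (-3.1895, -2.7622, -2.5708)
step 2: θ'=-1.8208 (R=-1.5000) → pose (-2.5466, -1.8711, -1.8208)
step 3: θ'=-0.3208 (R=0.7500) → pose (-2.0564, -2.7684, -0.3208)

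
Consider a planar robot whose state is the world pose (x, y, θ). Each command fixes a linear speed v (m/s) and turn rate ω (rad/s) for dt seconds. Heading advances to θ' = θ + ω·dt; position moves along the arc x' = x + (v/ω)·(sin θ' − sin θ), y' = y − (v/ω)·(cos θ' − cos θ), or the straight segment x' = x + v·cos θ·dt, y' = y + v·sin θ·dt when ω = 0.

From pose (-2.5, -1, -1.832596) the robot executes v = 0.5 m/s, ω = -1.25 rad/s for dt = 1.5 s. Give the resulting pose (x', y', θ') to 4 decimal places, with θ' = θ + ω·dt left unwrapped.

(-3.1009, -1.2341, -3.7076)

θ' = -1.8326 + -1.25·1.5 = -3.7076
R = v/ω = 0.5/-1.25 = -0.4000
x' = -2.5 + -0.4000·(sin -3.7076 − sin -1.8326) = -3.1009
y' = -1 − -0.4000·(cos -3.7076 − cos -1.8326) = -1.2341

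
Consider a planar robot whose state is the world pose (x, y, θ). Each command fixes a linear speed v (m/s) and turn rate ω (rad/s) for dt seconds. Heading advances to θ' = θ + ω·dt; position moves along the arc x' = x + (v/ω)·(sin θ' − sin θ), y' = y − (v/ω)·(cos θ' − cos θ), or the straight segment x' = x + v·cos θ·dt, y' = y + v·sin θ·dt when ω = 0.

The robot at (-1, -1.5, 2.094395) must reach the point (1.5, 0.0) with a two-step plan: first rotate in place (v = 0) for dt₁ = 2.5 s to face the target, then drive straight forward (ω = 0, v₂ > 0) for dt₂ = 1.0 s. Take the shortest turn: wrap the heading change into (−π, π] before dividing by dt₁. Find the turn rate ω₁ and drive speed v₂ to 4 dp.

heading to target = atan2(0−-1.5, 1.5−-1) = 0.5404
Δθ = wrap(0.5404 − 2.0944) = -1.5540; ω₁ = Δθ/dt₁ = -0.6216
distance = √((1.5−-1)² + (0−-1.5)²) = 2.9155; v₂ = distance/dt₂ = 2.9155

ω₁ = -0.6216, v₂ = 2.9155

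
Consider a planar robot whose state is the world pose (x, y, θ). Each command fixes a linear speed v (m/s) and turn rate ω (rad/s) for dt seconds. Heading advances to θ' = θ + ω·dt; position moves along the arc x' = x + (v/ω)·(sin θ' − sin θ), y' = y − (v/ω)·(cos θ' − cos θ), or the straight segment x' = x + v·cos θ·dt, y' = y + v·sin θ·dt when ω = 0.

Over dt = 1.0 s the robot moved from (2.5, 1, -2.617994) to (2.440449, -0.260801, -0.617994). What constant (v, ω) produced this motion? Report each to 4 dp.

v = 1.5000, ω = 2.0000

Δθ = -0.617994 − -2.617994 = 2.000000
ω = Δθ/dt = 2.000000/1.0 = 2.0000
R = −Δy/(cos θ' − cos θ) = 0.7500
v = R·ω = 0.7500·2.0000 = 1.5000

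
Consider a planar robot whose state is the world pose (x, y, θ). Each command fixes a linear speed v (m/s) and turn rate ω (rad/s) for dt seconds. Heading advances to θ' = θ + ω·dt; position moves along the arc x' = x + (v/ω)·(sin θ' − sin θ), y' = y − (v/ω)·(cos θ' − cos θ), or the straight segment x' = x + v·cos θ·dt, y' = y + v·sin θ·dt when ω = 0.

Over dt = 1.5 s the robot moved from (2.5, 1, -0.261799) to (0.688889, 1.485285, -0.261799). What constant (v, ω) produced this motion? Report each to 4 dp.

v = -1.2500, ω = 0.0000

Δθ = -0.261799 − -0.261799 = 0.000000
ω = Δθ/dt = 0.000000/1.5 = 0.0000
ω = 0 → v = (Δx·cos θ + Δy·sin θ)/dt = -1.2500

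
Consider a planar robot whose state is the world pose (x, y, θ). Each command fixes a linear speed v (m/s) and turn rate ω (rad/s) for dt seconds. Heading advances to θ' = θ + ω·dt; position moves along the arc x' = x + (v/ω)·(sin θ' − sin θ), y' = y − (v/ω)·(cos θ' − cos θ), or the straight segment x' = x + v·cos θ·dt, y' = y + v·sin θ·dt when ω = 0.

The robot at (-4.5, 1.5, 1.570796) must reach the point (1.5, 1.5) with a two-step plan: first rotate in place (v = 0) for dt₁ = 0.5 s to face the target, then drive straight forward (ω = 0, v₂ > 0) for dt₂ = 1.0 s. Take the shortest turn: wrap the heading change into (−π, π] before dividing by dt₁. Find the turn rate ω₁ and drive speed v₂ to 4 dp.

ω₁ = -3.1416, v₂ = 6.0000

heading to target = atan2(1.5−1.5, 1.5−-4.5) = 0.0000
Δθ = wrap(0.0000 − 1.5708) = -1.5708; ω₁ = Δθ/dt₁ = -3.1416
distance = √((1.5−-4.5)² + (1.5−1.5)²) = 6.0000; v₂ = distance/dt₂ = 6.0000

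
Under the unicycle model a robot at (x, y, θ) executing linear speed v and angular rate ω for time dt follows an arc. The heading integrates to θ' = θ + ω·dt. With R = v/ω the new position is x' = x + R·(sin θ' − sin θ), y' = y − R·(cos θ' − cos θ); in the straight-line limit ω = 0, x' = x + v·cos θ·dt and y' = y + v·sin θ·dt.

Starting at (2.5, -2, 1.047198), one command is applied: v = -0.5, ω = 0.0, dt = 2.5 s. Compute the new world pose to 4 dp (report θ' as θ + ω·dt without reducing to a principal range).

θ' = 1.0472 + 0.0·2.5 = 1.0472
ω = 0 → straight: x' = 2.5 + -0.5·cos(1.0472)·2.5 = 1.8750
y' = -2 + -0.5·sin(1.0472)·2.5 = -3.0825

(1.8750, -3.0825, 1.0472)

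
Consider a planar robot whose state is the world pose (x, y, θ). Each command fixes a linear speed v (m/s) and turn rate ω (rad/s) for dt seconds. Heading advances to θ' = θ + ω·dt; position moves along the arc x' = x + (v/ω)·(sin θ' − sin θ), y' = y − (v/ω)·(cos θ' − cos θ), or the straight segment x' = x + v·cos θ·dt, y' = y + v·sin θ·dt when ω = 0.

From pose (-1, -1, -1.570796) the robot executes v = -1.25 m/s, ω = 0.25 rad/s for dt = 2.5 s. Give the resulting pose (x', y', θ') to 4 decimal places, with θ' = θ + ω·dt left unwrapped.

θ' = -1.5708 + 0.25·2.5 = -0.9458
R = v/ω = -1.25/0.25 = -5.0000
x' = -1 + -5.0000·(sin -0.9458 − sin -1.5708) = -1.9452
y' = -1 − -5.0000·(cos -0.9458 − cos -1.5708) = 1.9255

(-1.9452, 1.9255, -0.9458)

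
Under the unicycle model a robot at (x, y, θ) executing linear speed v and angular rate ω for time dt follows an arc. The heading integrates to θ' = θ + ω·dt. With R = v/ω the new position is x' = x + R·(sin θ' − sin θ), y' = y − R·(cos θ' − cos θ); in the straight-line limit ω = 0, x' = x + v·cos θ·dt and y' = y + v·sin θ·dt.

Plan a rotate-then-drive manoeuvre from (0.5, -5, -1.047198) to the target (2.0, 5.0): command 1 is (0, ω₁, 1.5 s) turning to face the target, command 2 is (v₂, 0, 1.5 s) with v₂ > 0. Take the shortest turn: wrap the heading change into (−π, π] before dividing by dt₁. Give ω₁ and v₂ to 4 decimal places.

ω₁ = 1.6461, v₂ = 6.7412

heading to target = atan2(5−-5, 2−0.5) = 1.4219
Δθ = wrap(1.4219 − -1.0472) = 2.4691; ω₁ = Δθ/dt₁ = 1.6461
distance = √((2−0.5)² + (5−-5)²) = 10.1119; v₂ = distance/dt₂ = 6.7412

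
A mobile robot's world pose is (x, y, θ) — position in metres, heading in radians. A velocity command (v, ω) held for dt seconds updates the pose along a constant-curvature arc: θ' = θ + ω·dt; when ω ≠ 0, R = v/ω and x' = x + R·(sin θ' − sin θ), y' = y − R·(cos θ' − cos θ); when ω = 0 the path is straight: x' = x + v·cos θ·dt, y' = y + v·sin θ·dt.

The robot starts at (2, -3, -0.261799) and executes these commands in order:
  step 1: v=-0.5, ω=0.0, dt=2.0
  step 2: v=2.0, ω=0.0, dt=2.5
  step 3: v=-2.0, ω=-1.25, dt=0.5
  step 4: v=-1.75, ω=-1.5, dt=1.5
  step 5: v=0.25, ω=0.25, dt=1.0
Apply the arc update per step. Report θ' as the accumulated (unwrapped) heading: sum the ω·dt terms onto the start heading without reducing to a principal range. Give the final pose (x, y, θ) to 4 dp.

(5.6891, -1.6292, -2.8868)

step 1: θ'=-0.2618 (straight) → pose (1.0341, -2.7412, -0.2618)
step 2: θ'=-0.2618 (straight) → pose (5.8637, -4.0353, -0.2618)
step 3: θ'=-0.8868 (R=1.6000) → pose (5.0377, -3.5008, -0.8868)
step 4: θ'=-3.1368 (R=1.1667) → pose (5.9364, -1.5970, -3.1368)
step 5: θ'=-2.8868 (R=1.0000) → pose (5.6891, -1.6292, -2.8868)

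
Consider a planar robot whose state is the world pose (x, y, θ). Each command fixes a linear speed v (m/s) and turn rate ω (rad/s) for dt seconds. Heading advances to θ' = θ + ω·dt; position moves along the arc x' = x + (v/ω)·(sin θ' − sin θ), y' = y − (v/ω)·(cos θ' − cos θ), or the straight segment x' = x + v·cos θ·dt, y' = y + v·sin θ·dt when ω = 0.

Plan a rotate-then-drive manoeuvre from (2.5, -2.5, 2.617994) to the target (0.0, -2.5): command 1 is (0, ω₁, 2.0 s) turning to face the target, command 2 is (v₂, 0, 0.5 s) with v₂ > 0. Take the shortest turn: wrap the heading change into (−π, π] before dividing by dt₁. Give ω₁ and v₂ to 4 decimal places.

heading to target = atan2(-2.5−-2.5, 0−2.5) = 3.1416
Δθ = wrap(3.1416 − 2.6180) = 0.5236; ω₁ = Δθ/dt₁ = 0.2618
distance = √((0−2.5)² + (-2.5−-2.5)²) = 2.5000; v₂ = distance/dt₂ = 5.0000

ω₁ = 0.2618, v₂ = 5.0000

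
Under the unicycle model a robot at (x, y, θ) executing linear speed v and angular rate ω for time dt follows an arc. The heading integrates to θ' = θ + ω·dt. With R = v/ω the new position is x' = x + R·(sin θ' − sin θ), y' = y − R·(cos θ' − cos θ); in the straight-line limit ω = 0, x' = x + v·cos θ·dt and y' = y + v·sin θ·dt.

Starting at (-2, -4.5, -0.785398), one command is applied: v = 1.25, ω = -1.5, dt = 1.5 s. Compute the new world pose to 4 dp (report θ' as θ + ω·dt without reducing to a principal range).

θ' = -0.7854 + -1.5·1.5 = -3.0354
R = v/ω = 1.25/-1.5 = -0.8333
x' = -2 + -0.8333·(sin -3.0354 − sin -0.7854) = -2.5009
y' = -4.5 − -0.8333·(cos -3.0354 − cos -0.7854) = -5.9179

(-2.5009, -5.9179, -3.0354)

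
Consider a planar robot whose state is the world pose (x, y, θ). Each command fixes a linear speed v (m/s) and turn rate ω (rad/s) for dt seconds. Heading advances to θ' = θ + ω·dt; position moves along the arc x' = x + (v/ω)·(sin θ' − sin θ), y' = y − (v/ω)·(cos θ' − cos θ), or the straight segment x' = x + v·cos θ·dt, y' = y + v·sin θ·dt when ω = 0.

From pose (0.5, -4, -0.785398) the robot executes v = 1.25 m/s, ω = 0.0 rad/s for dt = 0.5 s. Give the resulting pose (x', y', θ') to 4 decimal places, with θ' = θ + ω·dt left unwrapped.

θ' = -0.7854 + 0.0·0.5 = -0.7854
ω = 0 → straight: x' = 0.5 + 1.25·cos(-0.7854)·0.5 = 0.9419
y' = -4 + 1.25·sin(-0.7854)·0.5 = -4.4419

(0.9419, -4.4419, -0.7854)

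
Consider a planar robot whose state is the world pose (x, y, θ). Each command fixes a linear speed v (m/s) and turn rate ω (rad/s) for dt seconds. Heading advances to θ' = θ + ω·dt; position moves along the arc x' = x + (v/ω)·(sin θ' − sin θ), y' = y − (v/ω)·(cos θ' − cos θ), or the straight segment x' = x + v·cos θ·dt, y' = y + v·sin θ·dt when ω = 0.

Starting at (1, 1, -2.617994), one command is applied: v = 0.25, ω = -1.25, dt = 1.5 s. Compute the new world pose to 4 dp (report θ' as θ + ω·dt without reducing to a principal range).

θ' = -2.6180 + -1.25·1.5 = -4.4930
R = v/ω = 0.25/-1.25 = -0.2000
x' = 1 + -0.2000·(sin -4.4930 − sin -2.6180) = 0.7048
y' = 1 − -0.2000·(cos -4.4930 − cos -2.6180) = 1.1297

(0.7048, 1.1297, -4.4930)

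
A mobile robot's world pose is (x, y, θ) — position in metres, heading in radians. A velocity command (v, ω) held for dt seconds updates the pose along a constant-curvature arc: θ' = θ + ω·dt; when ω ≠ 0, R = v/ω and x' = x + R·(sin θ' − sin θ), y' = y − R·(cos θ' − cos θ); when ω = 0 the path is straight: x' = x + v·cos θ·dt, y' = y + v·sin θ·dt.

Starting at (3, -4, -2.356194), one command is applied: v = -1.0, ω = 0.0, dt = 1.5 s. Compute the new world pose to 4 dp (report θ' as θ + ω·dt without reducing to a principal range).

(4.0607, -2.9393, -2.3562)

θ' = -2.3562 + 0.0·1.5 = -2.3562
ω = 0 → straight: x' = 3 + -1.0·cos(-2.3562)·1.5 = 4.0607
y' = -4 + -1.0·sin(-2.3562)·1.5 = -2.9393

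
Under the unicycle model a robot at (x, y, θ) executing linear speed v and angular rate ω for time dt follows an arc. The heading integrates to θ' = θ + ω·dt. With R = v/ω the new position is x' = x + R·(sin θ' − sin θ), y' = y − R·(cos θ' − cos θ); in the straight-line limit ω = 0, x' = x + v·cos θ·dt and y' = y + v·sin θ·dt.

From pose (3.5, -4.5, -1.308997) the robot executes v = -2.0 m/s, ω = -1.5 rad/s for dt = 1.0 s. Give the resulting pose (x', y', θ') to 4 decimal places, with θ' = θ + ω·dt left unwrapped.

θ' = -1.3090 + -1.5·1.0 = -2.8090
R = v/ω = -2.0/-1.5 = 1.3333
x' = 3.5 + 1.3333·(sin -2.8090 − sin -1.3090) = 4.3526
y' = -4.5 − 1.3333·(cos -2.8090 − cos -1.3090) = -2.8946

(4.3526, -2.8946, -2.8090)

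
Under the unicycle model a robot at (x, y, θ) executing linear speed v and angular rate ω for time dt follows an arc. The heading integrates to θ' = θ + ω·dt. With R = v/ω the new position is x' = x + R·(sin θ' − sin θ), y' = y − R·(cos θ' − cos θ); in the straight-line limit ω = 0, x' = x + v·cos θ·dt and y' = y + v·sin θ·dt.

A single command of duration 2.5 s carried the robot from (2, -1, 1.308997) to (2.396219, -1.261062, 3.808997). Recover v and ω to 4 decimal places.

Δθ = 3.808997 − 1.308997 = 2.500000
ω = Δθ/dt = 2.500000/2.5 = 1.0000
R = Δx/(sin θ' − sin θ) = -0.2500
v = R·ω = -0.2500·1.0000 = -0.2500

v = -0.2500, ω = 1.0000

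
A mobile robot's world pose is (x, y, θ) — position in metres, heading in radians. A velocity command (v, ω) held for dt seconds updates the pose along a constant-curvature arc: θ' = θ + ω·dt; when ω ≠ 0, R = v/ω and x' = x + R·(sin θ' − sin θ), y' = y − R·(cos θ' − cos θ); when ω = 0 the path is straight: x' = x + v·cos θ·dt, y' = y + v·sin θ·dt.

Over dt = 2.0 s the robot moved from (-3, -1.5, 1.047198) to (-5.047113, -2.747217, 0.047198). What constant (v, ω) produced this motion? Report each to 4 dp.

v = -1.2500, ω = -0.5000

Δθ = 0.047198 − 1.047198 = -1.000000
ω = Δθ/dt = -1.000000/2.0 = -0.5000
R = Δx/(sin θ' − sin θ) = 2.5000
v = R·ω = 2.5000·-0.5000 = -1.2500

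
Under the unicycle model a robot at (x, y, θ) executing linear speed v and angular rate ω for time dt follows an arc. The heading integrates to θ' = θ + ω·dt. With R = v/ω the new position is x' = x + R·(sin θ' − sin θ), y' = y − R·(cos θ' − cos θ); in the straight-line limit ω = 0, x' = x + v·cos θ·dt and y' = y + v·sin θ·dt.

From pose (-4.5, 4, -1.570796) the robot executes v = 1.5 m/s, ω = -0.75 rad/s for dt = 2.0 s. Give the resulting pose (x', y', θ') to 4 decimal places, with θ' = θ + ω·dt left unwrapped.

(-6.3585, 2.0050, -3.0708)

θ' = -1.5708 + -0.75·2.0 = -3.0708
R = v/ω = 1.5/-0.75 = -2.0000
x' = -4.5 + -2.0000·(sin -3.0708 − sin -1.5708) = -6.3585
y' = 4 − -2.0000·(cos -3.0708 − cos -1.5708) = 2.0050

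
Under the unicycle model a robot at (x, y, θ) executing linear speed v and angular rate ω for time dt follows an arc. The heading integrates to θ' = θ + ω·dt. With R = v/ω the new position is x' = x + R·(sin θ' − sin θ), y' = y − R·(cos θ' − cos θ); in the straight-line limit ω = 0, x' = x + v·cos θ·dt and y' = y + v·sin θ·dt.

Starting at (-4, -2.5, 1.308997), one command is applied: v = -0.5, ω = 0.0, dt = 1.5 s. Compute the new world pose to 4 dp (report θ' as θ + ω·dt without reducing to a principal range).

θ' = 1.3090 + 0.0·1.5 = 1.3090
ω = 0 → straight: x' = -4 + -0.5·cos(1.3090)·1.5 = -4.1941
y' = -2.5 + -0.5·sin(1.3090)·1.5 = -3.2244

(-4.1941, -3.2244, 1.3090)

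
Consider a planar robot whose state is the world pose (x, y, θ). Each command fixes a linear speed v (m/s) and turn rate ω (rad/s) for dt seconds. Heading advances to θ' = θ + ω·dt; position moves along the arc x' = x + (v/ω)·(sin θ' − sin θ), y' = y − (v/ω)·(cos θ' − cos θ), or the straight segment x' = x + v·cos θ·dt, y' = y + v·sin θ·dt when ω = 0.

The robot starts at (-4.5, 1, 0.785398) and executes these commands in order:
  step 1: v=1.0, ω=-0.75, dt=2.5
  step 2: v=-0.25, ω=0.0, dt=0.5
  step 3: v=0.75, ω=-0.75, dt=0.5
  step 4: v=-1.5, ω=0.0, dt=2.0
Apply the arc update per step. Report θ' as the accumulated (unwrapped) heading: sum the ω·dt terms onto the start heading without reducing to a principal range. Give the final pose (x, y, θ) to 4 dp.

step 1: θ'=-1.0896 (R=-1.3333) → pose (-2.3753, 0.6743, -1.0896)
step 2: θ'=-1.0896 (straight) → pose (-2.4331, 0.7851, -1.0896)
step 3: θ'=-1.4646 (R=-1.0000) → pose (-2.3252, 0.4283, -1.4646)
step 4: θ'=-1.4646 (straight) → pose (-2.6432, 3.4114, -1.4646)

(-2.6432, 3.4114, -1.4646)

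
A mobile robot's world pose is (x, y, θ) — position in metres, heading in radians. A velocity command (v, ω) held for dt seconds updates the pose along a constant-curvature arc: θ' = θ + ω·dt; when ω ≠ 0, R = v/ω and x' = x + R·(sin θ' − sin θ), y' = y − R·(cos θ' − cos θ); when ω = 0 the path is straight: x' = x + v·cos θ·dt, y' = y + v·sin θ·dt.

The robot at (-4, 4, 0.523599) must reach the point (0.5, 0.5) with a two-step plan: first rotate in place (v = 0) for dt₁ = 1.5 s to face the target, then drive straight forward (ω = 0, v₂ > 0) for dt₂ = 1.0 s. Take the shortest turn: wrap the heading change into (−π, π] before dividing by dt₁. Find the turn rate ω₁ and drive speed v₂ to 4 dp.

ω₁ = -0.7898, v₂ = 5.7009

heading to target = atan2(0.5−4, 0.5−-4) = -0.6610
Δθ = wrap(-0.6610 − 0.5236) = -1.1846; ω₁ = Δθ/dt₁ = -0.7898
distance = √((0.5−-4)² + (0.5−4)²) = 5.7009; v₂ = distance/dt₂ = 5.7009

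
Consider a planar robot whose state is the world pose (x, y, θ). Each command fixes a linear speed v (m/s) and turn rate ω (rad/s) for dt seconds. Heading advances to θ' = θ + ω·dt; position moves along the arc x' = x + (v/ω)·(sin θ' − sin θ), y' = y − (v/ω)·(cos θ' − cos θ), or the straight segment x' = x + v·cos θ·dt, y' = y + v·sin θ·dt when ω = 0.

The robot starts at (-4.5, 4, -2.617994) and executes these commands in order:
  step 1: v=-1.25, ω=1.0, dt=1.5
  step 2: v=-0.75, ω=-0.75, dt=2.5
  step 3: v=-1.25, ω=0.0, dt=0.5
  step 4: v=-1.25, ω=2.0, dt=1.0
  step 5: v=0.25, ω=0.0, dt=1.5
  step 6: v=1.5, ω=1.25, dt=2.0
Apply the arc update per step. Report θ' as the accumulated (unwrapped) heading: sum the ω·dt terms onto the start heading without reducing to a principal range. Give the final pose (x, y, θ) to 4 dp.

(0.2069, 8.3727, 1.5070)

step 1: θ'=-1.1180 (R=-1.2500) → pose (-4.0010, 5.6294, -1.1180)
step 2: θ'=-2.9930 (R=1.0000) → pose (-3.2498, 7.0559, -2.9930)
step 3: θ'=-2.9930 (straight) → pose (-2.6317, 7.1484, -2.9930)
step 4: θ'=-0.9930 (R=-0.6250) → pose (-2.2007, 8.1079, -0.9930)
step 5: θ'=-0.9930 (straight) → pose (-1.9959, 7.7937, -0.9930)
step 6: θ'=1.5070 (R=1.2000) → pose (0.2069, 8.3727, 1.5070)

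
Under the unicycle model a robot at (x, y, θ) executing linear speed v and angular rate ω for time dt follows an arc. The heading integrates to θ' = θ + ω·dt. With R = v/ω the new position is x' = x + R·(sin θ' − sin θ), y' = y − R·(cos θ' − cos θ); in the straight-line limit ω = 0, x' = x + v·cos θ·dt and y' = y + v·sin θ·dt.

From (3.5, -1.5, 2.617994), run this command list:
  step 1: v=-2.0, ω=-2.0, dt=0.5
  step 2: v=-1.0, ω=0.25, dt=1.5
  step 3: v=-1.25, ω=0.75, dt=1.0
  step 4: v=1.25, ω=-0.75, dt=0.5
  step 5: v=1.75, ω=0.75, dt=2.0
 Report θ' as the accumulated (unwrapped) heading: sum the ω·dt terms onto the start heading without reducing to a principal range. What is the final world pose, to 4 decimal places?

step 1: θ'=1.6180 (R=1.0000) → pose (3.9989, -2.3188, 1.6180)
step 2: θ'=1.9930 (R=-4.0000) → pose (4.3457, -3.7692, 1.9930)
step 3: θ'=2.7430 (R=-1.6667) → pose (5.2191, -4.6223, 2.7430)
step 4: θ'=2.3680 (R=-1.6667) → pose (4.7015, -4.2786, 2.3680)
step 5: θ'=3.8680 (R=2.3333) → pose (1.5214, -4.2035, 3.8680)

(1.5214, -4.2035, 3.8680)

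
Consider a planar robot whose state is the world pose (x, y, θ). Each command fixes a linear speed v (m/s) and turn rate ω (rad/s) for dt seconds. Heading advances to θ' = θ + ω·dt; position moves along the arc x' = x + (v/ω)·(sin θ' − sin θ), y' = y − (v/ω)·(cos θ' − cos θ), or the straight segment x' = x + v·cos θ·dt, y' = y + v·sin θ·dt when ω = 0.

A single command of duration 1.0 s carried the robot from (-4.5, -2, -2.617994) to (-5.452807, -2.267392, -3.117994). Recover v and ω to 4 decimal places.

Δθ = -3.117994 − -2.617994 = -0.500000
ω = Δθ/dt = -0.500000/1.0 = -0.5000
R = Δx/(sin θ' − sin θ) = -2.0000
v = R·ω = -2.0000·-0.5000 = 1.0000

v = 1.0000, ω = -0.5000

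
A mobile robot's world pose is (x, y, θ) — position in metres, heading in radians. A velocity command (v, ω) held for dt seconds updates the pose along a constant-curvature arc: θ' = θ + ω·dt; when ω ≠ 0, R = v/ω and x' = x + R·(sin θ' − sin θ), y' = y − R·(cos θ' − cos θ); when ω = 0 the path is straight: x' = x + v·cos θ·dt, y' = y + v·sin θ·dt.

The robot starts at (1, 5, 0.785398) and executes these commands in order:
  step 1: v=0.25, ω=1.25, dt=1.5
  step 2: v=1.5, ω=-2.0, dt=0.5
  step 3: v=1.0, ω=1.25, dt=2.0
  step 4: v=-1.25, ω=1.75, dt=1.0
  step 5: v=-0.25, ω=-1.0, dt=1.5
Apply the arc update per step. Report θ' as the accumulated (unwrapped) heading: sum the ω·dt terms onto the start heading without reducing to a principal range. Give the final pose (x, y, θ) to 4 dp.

(-1.4224, 7.6113, 4.4104)

step 1: θ'=2.6604 (R=0.2000) → pose (0.9511, 5.3187, 2.6604)
step 2: θ'=1.6604 (R=-0.7500) → pose (0.5513, 5.9164, 1.6604)
step 3: θ'=4.1604 (R=0.8000) → pose (-0.9267, 6.2644, 4.1604)
step 4: θ'=5.9104 (R=-0.7143) → pose (-1.2747, 7.3041, 5.9104)
step 5: θ'=4.4104 (R=0.2500) → pose (-1.4224, 7.6113, 4.4104)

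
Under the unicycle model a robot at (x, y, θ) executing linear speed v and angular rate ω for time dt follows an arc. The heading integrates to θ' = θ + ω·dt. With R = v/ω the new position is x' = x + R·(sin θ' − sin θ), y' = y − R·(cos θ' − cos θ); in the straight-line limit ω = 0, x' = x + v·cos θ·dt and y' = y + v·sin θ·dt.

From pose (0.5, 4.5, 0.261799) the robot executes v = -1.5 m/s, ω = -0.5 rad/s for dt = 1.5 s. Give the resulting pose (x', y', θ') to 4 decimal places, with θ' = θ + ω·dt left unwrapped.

(-1.6836, 4.7482, -0.4882)

θ' = 0.2618 + -0.5·1.5 = -0.4882
R = v/ω = -1.5/-0.5 = 3.0000
x' = 0.5 + 3.0000·(sin -0.4882 − sin 0.2618) = -1.6836
y' = 4.5 − 3.0000·(cos -0.4882 − cos 0.2618) = 4.7482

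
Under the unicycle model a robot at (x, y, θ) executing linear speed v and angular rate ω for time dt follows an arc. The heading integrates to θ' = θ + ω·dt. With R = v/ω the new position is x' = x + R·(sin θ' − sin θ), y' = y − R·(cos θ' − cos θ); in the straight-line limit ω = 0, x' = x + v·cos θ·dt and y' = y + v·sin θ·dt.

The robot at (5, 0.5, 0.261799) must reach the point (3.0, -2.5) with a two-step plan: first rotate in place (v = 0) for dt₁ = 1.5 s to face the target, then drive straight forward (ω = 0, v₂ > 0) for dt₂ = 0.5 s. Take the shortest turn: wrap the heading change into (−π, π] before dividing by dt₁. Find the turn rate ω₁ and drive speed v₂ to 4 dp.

heading to target = atan2(-2.5−0.5, 3−5) = -2.1588
Δθ = wrap(-2.1588 − 0.2618) = -2.4206; ω₁ = Δθ/dt₁ = -1.6137
distance = √((3−5)² + (-2.5−0.5)²) = 3.6056; v₂ = distance/dt₂ = 7.2111

ω₁ = -1.6137, v₂ = 7.2111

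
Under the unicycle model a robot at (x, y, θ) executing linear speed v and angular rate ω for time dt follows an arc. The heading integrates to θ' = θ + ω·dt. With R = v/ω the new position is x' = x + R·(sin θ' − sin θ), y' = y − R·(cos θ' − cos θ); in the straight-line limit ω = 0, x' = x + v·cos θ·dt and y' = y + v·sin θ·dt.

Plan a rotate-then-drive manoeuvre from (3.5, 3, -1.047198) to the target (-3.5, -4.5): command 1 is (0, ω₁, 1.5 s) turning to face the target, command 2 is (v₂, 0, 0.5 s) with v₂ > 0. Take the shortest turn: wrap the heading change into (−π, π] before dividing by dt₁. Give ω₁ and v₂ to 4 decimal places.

heading to target = atan2(-4.5−3, -3.5−3.5) = -2.3217
Δθ = wrap(-2.3217 − -1.0472) = -1.2745; ω₁ = Δθ/dt₁ = -0.8497
distance = √((-3.5−3.5)² + (-4.5−3)²) = 10.2591; v₂ = distance/dt₂ = 20.5183

ω₁ = -0.8497, v₂ = 20.5183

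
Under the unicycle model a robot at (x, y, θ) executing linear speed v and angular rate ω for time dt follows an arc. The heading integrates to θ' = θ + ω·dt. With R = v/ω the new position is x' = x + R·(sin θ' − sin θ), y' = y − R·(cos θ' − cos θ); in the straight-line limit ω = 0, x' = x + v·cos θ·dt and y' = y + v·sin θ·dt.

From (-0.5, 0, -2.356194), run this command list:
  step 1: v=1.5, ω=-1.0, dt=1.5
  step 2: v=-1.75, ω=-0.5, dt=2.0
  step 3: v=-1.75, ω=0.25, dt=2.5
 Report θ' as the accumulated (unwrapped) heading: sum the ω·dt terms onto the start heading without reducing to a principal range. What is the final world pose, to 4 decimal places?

step 1: θ'=-3.8562 (R=-1.5000) → pose (-2.5436, -0.0724, -3.8562)
step 2: θ'=-4.8562 (R=3.5000) → pose (-1.3734, -3.2177, -4.8562)
step 3: θ'=-4.2312 (R=-7.0000) → pose (-0.6507, -7.4607, -4.2312)

(-0.6507, -7.4607, -4.2312)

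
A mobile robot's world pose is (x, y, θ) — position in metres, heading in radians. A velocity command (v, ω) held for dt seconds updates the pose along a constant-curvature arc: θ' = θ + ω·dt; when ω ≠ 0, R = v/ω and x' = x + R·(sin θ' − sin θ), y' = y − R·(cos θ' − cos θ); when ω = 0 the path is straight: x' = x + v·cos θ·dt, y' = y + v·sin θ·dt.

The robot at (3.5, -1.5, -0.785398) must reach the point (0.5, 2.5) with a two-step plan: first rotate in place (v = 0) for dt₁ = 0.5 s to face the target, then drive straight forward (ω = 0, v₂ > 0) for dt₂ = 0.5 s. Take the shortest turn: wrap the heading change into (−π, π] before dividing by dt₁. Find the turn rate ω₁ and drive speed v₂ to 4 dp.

heading to target = atan2(2.5−-1.5, 0.5−3.5) = 2.2143
Δθ = wrap(2.2143 − -0.7854) = 2.9997; ω₁ = Δθ/dt₁ = 5.9994
distance = √((0.5−3.5)² + (2.5−-1.5)²) = 5.0000; v₂ = distance/dt₂ = 10.0000

ω₁ = 5.9994, v₂ = 10.0000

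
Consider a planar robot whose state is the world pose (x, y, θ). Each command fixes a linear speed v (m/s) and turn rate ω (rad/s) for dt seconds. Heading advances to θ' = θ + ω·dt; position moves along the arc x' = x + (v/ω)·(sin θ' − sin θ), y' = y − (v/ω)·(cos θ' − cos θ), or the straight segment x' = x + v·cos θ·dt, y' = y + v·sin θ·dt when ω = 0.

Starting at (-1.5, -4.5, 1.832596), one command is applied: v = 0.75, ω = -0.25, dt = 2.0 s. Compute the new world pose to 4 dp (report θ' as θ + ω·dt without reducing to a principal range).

(-1.5175, -3.0157, 1.3326)

θ' = 1.8326 + -0.25·2.0 = 1.3326
R = v/ω = 0.75/-0.25 = -3.0000
x' = -1.5 + -3.0000·(sin 1.3326 − sin 1.8326) = -1.5175
y' = -4.5 − -3.0000·(cos 1.3326 − cos 1.8326) = -3.0157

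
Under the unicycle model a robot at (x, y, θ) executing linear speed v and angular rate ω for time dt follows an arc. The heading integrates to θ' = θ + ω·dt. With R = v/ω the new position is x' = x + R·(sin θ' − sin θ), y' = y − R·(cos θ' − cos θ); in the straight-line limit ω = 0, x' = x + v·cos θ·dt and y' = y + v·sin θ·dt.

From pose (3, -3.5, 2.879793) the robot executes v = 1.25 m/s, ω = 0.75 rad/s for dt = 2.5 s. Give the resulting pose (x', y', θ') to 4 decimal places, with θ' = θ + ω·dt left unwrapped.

(0.9035, -5.1805, 4.7548)

θ' = 2.8798 + 0.75·2.5 = 4.7548
R = v/ω = 1.25/0.75 = 1.6667
x' = 3 + 1.6667·(sin 4.7548 − sin 2.8798) = 0.9035
y' = -3.5 − 1.6667·(cos 4.7548 − cos 2.8798) = -5.1805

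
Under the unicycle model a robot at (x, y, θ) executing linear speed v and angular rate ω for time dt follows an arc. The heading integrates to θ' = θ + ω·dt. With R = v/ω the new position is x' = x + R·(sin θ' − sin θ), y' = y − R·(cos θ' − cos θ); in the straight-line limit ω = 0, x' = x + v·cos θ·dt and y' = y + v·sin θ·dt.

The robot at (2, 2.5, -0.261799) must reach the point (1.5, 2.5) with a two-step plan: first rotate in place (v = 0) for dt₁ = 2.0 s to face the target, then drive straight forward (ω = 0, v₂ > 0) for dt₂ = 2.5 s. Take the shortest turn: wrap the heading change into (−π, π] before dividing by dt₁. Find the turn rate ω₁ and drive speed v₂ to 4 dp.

ω₁ = -1.4399, v₂ = 0.2000

heading to target = atan2(2.5−2.5, 1.5−2) = 3.1416
Δθ = wrap(3.1416 − -0.2618) = -2.8798; ω₁ = Δθ/dt₁ = -1.4399
distance = √((1.5−2)² + (2.5−2.5)²) = 0.5000; v₂ = distance/dt₂ = 0.2000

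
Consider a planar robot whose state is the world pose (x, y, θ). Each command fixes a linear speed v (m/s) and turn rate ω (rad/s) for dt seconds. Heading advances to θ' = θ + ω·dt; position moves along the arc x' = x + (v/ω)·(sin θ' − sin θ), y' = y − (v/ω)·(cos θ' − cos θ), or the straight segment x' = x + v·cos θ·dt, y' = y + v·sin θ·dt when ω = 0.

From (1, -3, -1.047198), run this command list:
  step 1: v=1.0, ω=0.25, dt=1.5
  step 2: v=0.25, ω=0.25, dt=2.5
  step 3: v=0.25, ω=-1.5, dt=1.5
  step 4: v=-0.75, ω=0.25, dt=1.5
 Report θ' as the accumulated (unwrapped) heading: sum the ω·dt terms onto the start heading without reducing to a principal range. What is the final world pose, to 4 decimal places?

(3.2395, -3.6635, -1.9222)

step 1: θ'=-0.6722 (R=4.0000) → pose (1.9733, -4.1298, -0.6722)
step 2: θ'=-0.0472 (R=1.0000) → pose (2.5488, -4.3463, -0.0472)
step 3: θ'=-2.2972 (R=-0.1667) → pose (2.6655, -4.6234, -2.2972)
step 4: θ'=-1.9222 (R=-3.0000) → pose (3.2395, -3.6635, -1.9222)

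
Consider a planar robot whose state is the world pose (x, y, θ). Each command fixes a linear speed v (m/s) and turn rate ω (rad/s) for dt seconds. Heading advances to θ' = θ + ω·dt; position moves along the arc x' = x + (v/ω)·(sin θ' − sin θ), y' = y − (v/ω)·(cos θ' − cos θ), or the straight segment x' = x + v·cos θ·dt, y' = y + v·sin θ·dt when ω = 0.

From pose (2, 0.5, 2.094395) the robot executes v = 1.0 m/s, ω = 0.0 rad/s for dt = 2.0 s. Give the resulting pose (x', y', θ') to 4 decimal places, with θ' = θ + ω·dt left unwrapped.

(1.0000, 2.2321, 2.0944)

θ' = 2.0944 + 0.0·2.0 = 2.0944
ω = 0 → straight: x' = 2 + 1.0·cos(2.0944)·2.0 = 1.0000
y' = 0.5 + 1.0·sin(2.0944)·2.0 = 2.2321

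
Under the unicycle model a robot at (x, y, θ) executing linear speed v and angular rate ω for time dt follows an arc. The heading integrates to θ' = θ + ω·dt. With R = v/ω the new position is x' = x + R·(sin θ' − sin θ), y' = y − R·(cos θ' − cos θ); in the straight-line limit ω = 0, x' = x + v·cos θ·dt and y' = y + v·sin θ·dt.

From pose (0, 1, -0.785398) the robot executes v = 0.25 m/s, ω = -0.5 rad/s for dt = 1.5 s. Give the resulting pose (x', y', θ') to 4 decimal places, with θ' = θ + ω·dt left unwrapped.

θ' = -0.7854 + -0.5·1.5 = -1.5354
R = v/ω = 0.25/-0.5 = -0.5000
x' = 0 + -0.5000·(sin -1.5354 − sin -0.7854) = 0.1461
y' = 1 − -0.5000·(cos -1.5354 − cos -0.7854) = 0.6641

(0.1461, 0.6641, -1.5354)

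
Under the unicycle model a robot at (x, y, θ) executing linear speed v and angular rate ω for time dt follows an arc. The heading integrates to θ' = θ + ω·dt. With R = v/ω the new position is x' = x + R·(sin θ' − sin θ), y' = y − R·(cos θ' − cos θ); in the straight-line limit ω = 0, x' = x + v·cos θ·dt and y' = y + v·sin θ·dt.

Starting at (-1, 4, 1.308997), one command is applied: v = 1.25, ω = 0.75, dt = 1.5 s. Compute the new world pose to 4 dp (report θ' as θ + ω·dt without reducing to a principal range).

θ' = 1.3090 + 0.75·1.5 = 2.4340
R = v/ω = 1.25/0.75 = 1.6667
x' = -1 + 1.6667·(sin 2.4340 − sin 1.3090) = -1.5265
y' = 4 − 1.6667·(cos 2.4340 − cos 1.3090) = 5.6979

(-1.5265, 5.6979, 2.4340)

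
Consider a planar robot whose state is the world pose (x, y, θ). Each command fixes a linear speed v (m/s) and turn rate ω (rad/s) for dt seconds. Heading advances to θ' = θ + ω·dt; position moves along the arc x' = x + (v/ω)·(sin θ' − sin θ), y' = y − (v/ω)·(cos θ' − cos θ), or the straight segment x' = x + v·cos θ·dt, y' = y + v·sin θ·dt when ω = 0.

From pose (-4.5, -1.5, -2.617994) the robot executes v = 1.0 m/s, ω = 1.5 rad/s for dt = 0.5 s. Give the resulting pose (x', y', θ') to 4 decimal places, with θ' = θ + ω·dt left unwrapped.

(-4.8041, -1.8821, -1.8680)

θ' = -2.6180 + 1.5·0.5 = -1.8680
R = v/ω = 1.0/1.5 = 0.6667
x' = -4.5 + 0.6667·(sin -1.8680 − sin -2.6180) = -4.8041
y' = -1.5 − 0.6667·(cos -1.8680 − cos -2.6180) = -1.8821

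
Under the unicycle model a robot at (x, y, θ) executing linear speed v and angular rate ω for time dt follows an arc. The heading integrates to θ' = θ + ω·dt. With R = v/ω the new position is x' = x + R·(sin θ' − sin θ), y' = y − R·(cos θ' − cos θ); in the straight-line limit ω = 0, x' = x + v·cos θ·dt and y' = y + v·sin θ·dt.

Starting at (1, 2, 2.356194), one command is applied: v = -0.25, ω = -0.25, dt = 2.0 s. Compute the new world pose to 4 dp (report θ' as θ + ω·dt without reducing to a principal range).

(1.2524, 1.5744, 1.8562)

θ' = 2.3562 + -0.25·2.0 = 1.8562
R = v/ω = -0.25/-0.25 = 1.0000
x' = 1 + 1.0000·(sin 1.8562 − sin 2.3562) = 1.2524
y' = 2 − 1.0000·(cos 1.8562 − cos 2.3562) = 1.5744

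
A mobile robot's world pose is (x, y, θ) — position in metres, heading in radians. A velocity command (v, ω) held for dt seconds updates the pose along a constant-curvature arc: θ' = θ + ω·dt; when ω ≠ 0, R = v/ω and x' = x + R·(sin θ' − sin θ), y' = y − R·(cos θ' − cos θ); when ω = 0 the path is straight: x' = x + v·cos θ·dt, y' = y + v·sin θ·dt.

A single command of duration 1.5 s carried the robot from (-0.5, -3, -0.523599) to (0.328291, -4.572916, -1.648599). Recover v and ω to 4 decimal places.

v = 1.2500, ω = -0.7500

Δθ = -1.648599 − -0.523599 = -1.125000
ω = Δθ/dt = -1.125000/1.5 = -0.7500
R = −Δy/(cos θ' − cos θ) = -1.6667
v = R·ω = -1.6667·-0.7500 = 1.2500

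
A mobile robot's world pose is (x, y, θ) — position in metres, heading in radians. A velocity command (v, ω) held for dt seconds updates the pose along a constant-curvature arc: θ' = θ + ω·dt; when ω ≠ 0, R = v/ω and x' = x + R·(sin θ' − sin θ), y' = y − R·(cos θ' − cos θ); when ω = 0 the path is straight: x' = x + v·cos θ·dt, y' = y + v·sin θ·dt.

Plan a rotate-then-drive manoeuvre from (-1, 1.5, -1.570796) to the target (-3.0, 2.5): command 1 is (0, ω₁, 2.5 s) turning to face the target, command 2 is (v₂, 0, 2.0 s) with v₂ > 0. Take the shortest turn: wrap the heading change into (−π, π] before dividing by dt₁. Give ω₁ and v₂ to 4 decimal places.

ω₁ = -0.8138, v₂ = 1.1180

heading to target = atan2(2.5−1.5, -3−-1) = 2.6779
Δθ = wrap(2.6779 − -1.5708) = -2.0344; ω₁ = Δθ/dt₁ = -0.8138
distance = √((-3−-1)² + (2.5−1.5)²) = 2.2361; v₂ = distance/dt₂ = 1.1180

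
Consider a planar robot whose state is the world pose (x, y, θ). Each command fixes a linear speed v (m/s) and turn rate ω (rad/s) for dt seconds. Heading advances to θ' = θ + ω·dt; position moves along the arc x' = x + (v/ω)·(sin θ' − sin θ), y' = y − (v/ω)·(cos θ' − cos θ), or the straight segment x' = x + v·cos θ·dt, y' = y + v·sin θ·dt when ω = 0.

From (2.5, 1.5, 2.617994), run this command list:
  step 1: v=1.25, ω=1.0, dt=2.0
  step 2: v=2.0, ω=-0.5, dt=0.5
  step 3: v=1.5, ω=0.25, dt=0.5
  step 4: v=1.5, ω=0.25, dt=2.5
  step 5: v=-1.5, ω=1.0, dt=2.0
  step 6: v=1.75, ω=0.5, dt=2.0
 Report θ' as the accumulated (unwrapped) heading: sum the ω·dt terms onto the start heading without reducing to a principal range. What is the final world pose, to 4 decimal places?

step 1: θ'=4.6180 (R=1.2500) → pose (0.6306, 0.5353, 4.6180)
step 2: θ'=4.3680 (R=-4.0000) → pose (0.4135, -0.4382, 4.3680)
step 3: θ'=4.4930 (R=6.0000) → pose (0.2050, -1.1581, 4.4930)
step 4: θ'=5.1180 (R=6.0000) → pose (0.5480, -4.8314, 5.1180)
step 5: θ'=7.1180 (R=-1.5000) → pose (-1.9421, -4.4163, 7.1180)
step 6: θ'=8.1180 (R=3.5000) → pose (-1.1574, -1.1533, 8.1180)

(-1.1574, -1.1533, 8.1180)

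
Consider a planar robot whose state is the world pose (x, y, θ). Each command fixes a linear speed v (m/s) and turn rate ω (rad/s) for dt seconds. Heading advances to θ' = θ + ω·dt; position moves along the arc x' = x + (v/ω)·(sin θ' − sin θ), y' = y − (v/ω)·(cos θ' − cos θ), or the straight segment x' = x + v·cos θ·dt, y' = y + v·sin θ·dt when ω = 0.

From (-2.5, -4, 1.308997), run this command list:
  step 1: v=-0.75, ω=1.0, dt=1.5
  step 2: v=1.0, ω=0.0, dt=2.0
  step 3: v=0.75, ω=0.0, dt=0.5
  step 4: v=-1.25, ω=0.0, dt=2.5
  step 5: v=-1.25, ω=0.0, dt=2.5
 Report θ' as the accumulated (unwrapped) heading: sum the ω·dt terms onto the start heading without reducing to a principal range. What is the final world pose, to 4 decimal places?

(1.6422, -6.1682, 2.8090)

step 1: θ'=2.8090 (R=-0.7500) → pose (-2.0204, -4.9030, 2.8090)
step 2: θ'=2.8090 (straight) → pose (-3.9108, -4.2500, 2.8090)
step 3: θ'=2.8090 (straight) → pose (-4.2653, -4.1276, 2.8090)
step 4: θ'=2.8090 (straight) → pose (-1.3115, -5.1479, 2.8090)
step 5: θ'=2.8090 (straight) → pose (1.6422, -6.1682, 2.8090)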